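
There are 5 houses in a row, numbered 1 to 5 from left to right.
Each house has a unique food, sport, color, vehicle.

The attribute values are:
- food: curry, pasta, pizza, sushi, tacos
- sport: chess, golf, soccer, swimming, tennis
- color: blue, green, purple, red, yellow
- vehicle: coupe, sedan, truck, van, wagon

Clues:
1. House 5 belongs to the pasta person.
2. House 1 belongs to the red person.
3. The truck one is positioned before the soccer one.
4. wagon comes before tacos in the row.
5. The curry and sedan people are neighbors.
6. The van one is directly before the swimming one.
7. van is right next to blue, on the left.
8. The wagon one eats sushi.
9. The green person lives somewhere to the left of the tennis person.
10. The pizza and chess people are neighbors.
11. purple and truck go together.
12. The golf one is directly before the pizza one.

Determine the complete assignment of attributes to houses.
Solution:

House | Food | Sport | Color | Vehicle
--------------------------------------
  1   | curry | golf | red | van
  2   | pizza | swimming | blue | sedan
  3   | sushi | chess | green | wagon
  4   | tacos | tennis | purple | truck
  5   | pasta | soccer | yellow | coupe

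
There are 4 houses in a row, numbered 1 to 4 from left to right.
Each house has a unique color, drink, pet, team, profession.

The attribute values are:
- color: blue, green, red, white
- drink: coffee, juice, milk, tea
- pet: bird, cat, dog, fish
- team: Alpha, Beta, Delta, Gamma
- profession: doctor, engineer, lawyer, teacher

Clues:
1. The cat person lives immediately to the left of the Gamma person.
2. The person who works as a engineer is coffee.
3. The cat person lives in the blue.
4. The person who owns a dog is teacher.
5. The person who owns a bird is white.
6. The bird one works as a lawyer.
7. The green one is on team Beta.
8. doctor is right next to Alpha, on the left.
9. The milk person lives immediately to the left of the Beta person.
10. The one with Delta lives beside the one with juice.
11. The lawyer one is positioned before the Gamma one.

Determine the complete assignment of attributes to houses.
Solution:

House | Color | Drink | Pet | Team | Profession
-----------------------------------------------
  1   | white | milk | bird | Delta | lawyer
  2   | green | juice | fish | Beta | doctor
  3   | blue | coffee | cat | Alpha | engineer
  4   | red | tea | dog | Gamma | teacher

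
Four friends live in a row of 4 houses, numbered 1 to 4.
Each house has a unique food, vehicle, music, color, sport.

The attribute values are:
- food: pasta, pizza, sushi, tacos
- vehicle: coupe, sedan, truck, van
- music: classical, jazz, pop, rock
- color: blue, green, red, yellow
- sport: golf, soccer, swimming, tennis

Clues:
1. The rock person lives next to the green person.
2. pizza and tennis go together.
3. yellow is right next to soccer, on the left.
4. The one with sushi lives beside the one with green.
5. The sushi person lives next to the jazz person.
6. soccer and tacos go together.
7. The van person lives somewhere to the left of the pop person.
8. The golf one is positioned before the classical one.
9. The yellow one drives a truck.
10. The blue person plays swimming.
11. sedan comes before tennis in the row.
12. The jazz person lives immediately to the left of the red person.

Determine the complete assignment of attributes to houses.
Solution:

House | Food | Vehicle | Music | Color | Sport
----------------------------------------------
  1   | sushi | truck | rock | yellow | golf
  2   | tacos | sedan | jazz | green | soccer
  3   | pizza | van | classical | red | tennis
  4   | pasta | coupe | pop | blue | swimming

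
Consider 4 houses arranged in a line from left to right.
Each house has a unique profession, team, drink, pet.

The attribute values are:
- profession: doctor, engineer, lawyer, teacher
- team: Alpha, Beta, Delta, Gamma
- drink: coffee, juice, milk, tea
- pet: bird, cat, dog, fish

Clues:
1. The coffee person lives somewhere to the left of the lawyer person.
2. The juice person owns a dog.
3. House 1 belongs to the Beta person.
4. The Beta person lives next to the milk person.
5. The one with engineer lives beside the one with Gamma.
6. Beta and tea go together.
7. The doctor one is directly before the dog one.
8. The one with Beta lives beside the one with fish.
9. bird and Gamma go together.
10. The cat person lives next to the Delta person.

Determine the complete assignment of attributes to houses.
Solution:

House | Profession | Team | Drink | Pet
---------------------------------------
  1   | teacher | Beta | tea | cat
  2   | engineer | Delta | milk | fish
  3   | doctor | Gamma | coffee | bird
  4   | lawyer | Alpha | juice | dog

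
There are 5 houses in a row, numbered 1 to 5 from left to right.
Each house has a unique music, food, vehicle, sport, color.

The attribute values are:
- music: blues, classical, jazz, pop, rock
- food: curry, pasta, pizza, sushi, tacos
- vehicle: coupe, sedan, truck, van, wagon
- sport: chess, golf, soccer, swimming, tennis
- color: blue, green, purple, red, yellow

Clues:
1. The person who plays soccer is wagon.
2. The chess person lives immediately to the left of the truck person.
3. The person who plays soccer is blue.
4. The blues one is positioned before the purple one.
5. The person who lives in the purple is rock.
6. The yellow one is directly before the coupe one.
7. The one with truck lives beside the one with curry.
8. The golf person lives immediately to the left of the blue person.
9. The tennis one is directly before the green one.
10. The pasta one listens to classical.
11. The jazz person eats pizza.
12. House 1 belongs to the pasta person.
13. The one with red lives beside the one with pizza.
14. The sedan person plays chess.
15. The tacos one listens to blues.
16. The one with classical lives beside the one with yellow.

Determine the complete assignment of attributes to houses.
Solution:

House | Music | Food | Vehicle | Sport | Color
----------------------------------------------
  1   | classical | pasta | sedan | chess | red
  2   | jazz | pizza | truck | tennis | yellow
  3   | pop | curry | coupe | golf | green
  4   | blues | tacos | wagon | soccer | blue
  5   | rock | sushi | van | swimming | purple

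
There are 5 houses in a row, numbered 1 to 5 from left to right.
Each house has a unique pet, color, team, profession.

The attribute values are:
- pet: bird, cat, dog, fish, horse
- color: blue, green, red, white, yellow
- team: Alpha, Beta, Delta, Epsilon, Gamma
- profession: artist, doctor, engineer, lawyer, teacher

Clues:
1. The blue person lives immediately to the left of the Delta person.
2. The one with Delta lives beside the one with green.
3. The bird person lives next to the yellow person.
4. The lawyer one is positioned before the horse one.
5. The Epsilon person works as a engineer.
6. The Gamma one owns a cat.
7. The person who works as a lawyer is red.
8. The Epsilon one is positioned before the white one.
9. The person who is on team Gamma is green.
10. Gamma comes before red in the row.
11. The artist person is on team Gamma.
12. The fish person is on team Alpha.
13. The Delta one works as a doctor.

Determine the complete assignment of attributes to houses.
Solution:

House | Pet | Color | Team | Profession
---------------------------------------
  1   | bird | blue | Epsilon | engineer
  2   | dog | yellow | Delta | doctor
  3   | cat | green | Gamma | artist
  4   | fish | red | Alpha | lawyer
  5   | horse | white | Beta | teacher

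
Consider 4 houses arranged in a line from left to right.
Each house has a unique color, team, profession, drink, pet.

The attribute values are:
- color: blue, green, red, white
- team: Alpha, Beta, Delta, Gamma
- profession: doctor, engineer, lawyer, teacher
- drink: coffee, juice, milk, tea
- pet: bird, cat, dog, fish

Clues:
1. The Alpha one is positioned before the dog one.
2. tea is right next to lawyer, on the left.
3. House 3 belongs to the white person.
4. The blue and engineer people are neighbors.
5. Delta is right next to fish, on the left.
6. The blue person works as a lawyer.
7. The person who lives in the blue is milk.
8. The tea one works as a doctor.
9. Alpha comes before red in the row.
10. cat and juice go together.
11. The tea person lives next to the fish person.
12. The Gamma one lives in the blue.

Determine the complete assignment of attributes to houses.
Solution:

House | Color | Team | Profession | Drink | Pet
-----------------------------------------------
  1   | green | Delta | doctor | tea | bird
  2   | blue | Gamma | lawyer | milk | fish
  3   | white | Alpha | engineer | juice | cat
  4   | red | Beta | teacher | coffee | dog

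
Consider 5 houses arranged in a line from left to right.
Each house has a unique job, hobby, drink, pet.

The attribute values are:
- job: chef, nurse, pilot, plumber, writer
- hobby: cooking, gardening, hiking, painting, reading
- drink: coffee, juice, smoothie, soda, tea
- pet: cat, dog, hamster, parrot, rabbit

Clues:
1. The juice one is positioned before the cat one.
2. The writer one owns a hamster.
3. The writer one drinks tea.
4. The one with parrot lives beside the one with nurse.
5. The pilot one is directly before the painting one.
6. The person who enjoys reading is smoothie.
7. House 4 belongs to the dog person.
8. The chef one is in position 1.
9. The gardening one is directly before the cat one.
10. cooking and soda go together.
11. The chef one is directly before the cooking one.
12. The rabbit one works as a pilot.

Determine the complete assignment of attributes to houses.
Solution:

House | Job | Hobby | Drink | Pet
---------------------------------
  1   | chef | gardening | juice | parrot
  2   | nurse | cooking | soda | cat
  3   | pilot | reading | smoothie | rabbit
  4   | plumber | painting | coffee | dog
  5   | writer | hiking | tea | hamster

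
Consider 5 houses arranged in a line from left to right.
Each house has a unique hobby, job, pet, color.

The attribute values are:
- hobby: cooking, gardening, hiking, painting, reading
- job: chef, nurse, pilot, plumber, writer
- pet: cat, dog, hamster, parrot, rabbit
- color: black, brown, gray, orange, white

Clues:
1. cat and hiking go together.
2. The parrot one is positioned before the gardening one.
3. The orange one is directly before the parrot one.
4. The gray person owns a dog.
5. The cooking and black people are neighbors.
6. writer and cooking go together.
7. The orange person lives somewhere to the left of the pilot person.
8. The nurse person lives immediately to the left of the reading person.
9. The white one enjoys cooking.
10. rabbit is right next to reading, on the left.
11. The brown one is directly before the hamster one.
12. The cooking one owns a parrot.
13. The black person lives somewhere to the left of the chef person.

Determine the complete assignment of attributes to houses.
Solution:

House | Hobby | Job | Pet | Color
---------------------------------
  1   | painting | nurse | rabbit | brown
  2   | reading | plumber | hamster | orange
  3   | cooking | writer | parrot | white
  4   | hiking | pilot | cat | black
  5   | gardening | chef | dog | gray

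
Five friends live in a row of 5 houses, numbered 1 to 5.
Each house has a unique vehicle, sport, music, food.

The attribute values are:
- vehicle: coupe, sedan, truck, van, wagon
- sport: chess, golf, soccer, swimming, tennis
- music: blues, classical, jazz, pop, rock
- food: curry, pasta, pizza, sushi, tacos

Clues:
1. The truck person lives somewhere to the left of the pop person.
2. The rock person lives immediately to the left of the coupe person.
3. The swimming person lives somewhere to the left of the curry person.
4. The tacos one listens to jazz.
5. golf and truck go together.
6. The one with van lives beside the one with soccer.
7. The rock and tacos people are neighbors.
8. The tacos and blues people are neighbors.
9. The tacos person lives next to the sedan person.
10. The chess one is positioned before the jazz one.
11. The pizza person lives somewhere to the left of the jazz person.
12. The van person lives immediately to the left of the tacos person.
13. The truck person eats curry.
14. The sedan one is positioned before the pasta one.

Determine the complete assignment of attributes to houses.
Solution:

House | Vehicle | Sport | Music | Food
--------------------------------------
  1   | van | chess | rock | pizza
  2   | coupe | soccer | jazz | tacos
  3   | sedan | swimming | blues | sushi
  4   | truck | golf | classical | curry
  5   | wagon | tennis | pop | pasta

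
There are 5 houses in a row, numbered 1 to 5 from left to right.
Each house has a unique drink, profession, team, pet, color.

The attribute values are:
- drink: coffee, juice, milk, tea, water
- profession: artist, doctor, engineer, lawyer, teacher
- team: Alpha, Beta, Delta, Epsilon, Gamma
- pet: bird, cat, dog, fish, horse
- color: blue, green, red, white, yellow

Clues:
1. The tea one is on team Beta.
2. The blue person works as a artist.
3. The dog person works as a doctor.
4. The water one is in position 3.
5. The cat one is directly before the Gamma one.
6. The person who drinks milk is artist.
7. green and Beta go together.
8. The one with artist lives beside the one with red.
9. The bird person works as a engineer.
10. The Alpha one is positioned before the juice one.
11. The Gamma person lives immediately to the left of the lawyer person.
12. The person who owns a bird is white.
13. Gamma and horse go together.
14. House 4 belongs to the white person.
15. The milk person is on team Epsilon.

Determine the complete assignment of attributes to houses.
Solution:

House | Drink | Profession | Team | Pet | Color
-----------------------------------------------
  1   | milk | artist | Epsilon | cat | blue
  2   | coffee | teacher | Gamma | horse | red
  3   | water | lawyer | Alpha | fish | yellow
  4   | juice | engineer | Delta | bird | white
  5   | tea | doctor | Beta | dog | green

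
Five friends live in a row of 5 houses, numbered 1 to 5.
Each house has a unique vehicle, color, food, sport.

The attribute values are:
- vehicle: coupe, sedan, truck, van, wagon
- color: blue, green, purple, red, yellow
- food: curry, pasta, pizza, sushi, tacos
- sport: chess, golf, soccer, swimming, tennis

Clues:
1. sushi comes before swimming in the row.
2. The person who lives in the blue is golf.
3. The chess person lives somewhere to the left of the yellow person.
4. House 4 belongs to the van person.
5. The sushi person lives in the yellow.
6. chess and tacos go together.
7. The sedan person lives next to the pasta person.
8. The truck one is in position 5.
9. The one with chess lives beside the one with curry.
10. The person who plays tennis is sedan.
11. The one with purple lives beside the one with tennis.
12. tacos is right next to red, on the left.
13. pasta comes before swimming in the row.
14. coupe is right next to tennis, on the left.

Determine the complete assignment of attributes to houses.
Solution:

House | Vehicle | Color | Food | Sport
--------------------------------------
  1   | coupe | purple | tacos | chess
  2   | sedan | red | curry | tennis
  3   | wagon | blue | pasta | golf
  4   | van | yellow | sushi | soccer
  5   | truck | green | pizza | swimming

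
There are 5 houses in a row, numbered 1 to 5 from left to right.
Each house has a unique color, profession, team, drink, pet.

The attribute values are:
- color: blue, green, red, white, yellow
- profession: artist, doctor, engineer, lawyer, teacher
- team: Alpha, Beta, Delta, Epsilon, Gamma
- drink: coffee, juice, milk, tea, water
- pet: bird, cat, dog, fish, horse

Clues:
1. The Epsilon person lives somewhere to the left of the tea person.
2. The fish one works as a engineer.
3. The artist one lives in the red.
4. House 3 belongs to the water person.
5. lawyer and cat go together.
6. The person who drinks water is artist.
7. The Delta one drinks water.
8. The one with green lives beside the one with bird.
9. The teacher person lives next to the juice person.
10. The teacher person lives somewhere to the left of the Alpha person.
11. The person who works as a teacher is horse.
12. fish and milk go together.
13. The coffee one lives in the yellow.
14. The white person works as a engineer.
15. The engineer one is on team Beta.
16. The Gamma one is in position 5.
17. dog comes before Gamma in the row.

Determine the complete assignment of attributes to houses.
Solution:

House | Color | Profession | Team | Drink | Pet
-----------------------------------------------
  1   | yellow | teacher | Epsilon | coffee | horse
  2   | green | doctor | Alpha | juice | dog
  3   | red | artist | Delta | water | bird
  4   | white | engineer | Beta | milk | fish
  5   | blue | lawyer | Gamma | tea | cat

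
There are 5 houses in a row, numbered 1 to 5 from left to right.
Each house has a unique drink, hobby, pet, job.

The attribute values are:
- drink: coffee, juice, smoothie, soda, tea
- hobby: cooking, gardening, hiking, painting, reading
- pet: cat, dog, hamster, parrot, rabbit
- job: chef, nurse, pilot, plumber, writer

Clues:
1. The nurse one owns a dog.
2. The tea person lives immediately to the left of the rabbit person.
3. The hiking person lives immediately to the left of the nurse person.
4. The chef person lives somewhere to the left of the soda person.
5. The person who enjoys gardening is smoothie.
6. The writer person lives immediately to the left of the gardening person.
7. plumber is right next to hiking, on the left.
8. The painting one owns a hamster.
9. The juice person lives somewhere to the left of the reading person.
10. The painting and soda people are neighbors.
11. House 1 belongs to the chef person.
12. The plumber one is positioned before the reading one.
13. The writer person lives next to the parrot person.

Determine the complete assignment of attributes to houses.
Solution:

House | Drink | Hobby | Pet | Job
---------------------------------
  1   | tea | painting | hamster | chef
  2   | soda | cooking | rabbit | writer
  3   | smoothie | gardening | parrot | plumber
  4   | juice | hiking | cat | pilot
  5   | coffee | reading | dog | nurse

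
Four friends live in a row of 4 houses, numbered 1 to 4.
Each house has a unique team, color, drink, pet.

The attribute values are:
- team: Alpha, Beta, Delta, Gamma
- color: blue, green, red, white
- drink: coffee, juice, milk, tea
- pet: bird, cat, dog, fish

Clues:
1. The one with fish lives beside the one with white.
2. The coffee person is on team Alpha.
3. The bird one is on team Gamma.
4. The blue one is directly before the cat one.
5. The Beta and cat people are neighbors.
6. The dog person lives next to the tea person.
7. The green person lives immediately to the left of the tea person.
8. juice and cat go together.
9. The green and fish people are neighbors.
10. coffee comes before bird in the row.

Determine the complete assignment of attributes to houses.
Solution:

House | Team | Color | Drink | Pet
----------------------------------
  1   | Alpha | green | coffee | dog
  2   | Beta | blue | tea | fish
  3   | Delta | white | juice | cat
  4   | Gamma | red | milk | bird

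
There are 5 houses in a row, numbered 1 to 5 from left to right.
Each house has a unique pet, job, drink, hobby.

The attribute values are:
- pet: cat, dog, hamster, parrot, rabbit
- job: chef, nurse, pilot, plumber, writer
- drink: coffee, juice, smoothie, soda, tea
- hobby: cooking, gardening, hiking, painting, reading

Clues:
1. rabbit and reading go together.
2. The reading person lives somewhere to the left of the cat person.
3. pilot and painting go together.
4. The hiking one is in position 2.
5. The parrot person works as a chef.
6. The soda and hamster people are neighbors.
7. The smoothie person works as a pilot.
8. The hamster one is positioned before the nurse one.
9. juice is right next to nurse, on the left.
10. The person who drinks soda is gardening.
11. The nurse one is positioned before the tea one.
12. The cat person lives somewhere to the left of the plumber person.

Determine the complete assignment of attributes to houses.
Solution:

House | Pet | Job | Drink | Hobby
---------------------------------
  1   | parrot | chef | soda | gardening
  2   | hamster | writer | juice | hiking
  3   | rabbit | nurse | coffee | reading
  4   | cat | pilot | smoothie | painting
  5   | dog | plumber | tea | cooking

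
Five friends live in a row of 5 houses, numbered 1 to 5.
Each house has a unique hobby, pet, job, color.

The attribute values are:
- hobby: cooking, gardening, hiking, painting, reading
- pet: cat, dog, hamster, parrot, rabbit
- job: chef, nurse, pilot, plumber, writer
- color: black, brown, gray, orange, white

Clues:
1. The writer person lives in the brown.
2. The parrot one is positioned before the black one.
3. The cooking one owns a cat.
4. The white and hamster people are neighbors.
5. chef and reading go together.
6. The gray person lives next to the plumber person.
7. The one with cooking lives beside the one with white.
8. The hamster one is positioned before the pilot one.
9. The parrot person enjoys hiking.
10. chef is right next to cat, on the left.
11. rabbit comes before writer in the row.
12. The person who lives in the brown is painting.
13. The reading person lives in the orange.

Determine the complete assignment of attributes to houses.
Solution:

House | Hobby | Pet | Job | Color
---------------------------------
  1   | reading | rabbit | chef | orange
  2   | cooking | cat | nurse | gray
  3   | hiking | parrot | plumber | white
  4   | painting | hamster | writer | brown
  5   | gardening | dog | pilot | black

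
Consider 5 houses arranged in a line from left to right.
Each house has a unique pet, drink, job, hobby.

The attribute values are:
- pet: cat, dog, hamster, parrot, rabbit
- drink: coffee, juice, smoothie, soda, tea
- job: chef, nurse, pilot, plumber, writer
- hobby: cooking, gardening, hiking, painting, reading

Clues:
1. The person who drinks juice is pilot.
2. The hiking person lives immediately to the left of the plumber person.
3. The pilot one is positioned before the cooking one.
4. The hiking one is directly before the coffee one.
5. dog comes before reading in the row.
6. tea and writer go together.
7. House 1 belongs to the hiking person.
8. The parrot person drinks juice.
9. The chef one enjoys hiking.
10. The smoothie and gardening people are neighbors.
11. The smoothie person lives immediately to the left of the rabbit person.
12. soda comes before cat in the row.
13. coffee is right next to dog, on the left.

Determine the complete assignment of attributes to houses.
Solution:

House | Pet | Drink | Job | Hobby
---------------------------------
  1   | hamster | smoothie | chef | hiking
  2   | rabbit | coffee | plumber | gardening
  3   | dog | soda | nurse | painting
  4   | parrot | juice | pilot | reading
  5   | cat | tea | writer | cooking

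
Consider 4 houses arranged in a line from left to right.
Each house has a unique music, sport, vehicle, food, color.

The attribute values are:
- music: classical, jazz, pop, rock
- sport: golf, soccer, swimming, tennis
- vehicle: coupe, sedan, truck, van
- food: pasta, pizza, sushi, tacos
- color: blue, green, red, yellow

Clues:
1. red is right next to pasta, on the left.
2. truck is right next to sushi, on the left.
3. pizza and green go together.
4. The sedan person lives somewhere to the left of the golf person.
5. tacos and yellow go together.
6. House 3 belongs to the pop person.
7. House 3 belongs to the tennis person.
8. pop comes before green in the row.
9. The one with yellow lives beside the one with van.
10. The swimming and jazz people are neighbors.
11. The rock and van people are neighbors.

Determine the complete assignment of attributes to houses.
Solution:

House | Music | Sport | Vehicle | Food | Color
----------------------------------------------
  1   | rock | swimming | truck | tacos | yellow
  2   | jazz | soccer | van | sushi | red
  3   | pop | tennis | sedan | pasta | blue
  4   | classical | golf | coupe | pizza | green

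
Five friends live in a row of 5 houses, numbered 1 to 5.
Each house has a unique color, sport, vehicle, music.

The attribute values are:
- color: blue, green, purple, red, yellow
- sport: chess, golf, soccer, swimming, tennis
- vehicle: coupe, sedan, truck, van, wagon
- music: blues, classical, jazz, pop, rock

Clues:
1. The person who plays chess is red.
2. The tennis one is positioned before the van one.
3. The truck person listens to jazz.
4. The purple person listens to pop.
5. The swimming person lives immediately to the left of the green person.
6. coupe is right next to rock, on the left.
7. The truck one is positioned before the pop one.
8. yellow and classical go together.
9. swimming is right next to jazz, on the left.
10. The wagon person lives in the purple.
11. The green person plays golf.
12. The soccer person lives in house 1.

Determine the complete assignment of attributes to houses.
Solution:

House | Color | Sport | Vehicle | Music
---------------------------------------
  1   | yellow | soccer | coupe | classical
  2   | blue | swimming | sedan | rock
  3   | green | golf | truck | jazz
  4   | purple | tennis | wagon | pop
  5   | red | chess | van | blues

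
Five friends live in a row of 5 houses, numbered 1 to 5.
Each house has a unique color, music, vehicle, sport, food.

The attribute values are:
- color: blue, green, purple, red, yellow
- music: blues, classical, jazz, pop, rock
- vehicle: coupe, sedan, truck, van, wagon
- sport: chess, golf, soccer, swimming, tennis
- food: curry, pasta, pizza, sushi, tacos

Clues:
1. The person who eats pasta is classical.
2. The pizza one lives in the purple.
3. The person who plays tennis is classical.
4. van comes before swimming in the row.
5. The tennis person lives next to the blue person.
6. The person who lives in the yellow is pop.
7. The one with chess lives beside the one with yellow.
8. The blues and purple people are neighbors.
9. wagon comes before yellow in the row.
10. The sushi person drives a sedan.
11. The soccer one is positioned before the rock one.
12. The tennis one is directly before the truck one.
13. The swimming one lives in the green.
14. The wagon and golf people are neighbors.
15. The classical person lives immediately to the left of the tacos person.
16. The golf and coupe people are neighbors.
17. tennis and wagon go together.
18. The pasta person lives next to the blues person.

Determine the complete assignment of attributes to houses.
Solution:

House | Color | Music | Vehicle | Sport | Food
----------------------------------------------
  1   | red | classical | wagon | tennis | pasta
  2   | blue | blues | truck | golf | tacos
  3   | purple | jazz | coupe | chess | pizza
  4   | yellow | pop | van | soccer | curry
  5   | green | rock | sedan | swimming | sushi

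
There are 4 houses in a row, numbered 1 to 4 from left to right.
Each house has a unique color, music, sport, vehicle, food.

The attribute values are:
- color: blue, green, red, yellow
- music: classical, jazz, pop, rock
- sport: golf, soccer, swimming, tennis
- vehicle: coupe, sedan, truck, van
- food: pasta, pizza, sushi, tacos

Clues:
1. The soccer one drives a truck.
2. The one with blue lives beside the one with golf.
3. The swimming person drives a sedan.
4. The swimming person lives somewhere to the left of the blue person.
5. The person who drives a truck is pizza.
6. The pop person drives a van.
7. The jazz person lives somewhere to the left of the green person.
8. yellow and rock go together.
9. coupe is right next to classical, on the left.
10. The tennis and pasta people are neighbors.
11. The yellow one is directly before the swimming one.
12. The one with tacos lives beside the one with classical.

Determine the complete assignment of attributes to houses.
Solution:

House | Color | Music | Sport | Vehicle | Food
----------------------------------------------
  1   | yellow | rock | tennis | coupe | tacos
  2   | red | classical | swimming | sedan | pasta
  3   | blue | jazz | soccer | truck | pizza
  4   | green | pop | golf | van | sushi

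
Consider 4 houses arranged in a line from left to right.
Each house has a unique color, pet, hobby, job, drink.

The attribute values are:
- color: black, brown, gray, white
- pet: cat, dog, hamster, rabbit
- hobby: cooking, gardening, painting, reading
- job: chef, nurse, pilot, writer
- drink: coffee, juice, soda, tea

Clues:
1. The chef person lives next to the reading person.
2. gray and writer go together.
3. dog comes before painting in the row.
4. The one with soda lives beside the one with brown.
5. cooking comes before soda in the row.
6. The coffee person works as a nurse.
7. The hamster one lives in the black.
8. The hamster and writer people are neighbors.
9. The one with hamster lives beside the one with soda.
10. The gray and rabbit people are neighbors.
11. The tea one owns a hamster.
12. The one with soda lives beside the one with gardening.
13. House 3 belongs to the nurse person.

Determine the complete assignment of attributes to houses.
Solution:

House | Color | Pet | Hobby | Job | Drink
-----------------------------------------
  1   | black | hamster | cooking | chef | tea
  2   | gray | dog | reading | writer | soda
  3   | brown | rabbit | gardening | nurse | coffee
  4   | white | cat | painting | pilot | juice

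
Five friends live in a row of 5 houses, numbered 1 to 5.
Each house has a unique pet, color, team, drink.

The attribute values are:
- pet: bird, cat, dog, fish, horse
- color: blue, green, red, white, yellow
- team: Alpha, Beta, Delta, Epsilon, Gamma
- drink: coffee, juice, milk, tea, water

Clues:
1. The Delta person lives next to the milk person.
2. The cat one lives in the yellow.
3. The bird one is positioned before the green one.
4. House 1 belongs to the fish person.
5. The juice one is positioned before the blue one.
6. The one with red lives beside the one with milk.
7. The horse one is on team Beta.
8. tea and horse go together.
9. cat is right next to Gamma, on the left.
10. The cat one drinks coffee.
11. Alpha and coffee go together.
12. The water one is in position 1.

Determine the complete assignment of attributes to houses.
Solution:

House | Pet | Color | Team | Drink
----------------------------------
  1   | fish | red | Delta | water
  2   | bird | white | Epsilon | milk
  3   | cat | yellow | Alpha | coffee
  4   | dog | green | Gamma | juice
  5   | horse | blue | Beta | tea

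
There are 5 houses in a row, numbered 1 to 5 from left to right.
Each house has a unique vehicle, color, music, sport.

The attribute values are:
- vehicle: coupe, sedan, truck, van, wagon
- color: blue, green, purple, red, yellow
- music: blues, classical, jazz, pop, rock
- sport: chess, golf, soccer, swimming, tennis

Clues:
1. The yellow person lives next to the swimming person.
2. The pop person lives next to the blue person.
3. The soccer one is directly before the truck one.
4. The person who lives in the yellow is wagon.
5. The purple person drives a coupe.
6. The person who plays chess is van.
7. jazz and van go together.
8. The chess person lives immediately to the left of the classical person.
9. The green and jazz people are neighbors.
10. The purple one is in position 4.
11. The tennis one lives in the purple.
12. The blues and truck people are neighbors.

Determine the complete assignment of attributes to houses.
Solution:

House | Vehicle | Color | Music | Sport
---------------------------------------
  1   | wagon | yellow | blues | soccer
  2   | truck | green | pop | swimming
  3   | van | blue | jazz | chess
  4   | coupe | purple | classical | tennis
  5   | sedan | red | rock | golf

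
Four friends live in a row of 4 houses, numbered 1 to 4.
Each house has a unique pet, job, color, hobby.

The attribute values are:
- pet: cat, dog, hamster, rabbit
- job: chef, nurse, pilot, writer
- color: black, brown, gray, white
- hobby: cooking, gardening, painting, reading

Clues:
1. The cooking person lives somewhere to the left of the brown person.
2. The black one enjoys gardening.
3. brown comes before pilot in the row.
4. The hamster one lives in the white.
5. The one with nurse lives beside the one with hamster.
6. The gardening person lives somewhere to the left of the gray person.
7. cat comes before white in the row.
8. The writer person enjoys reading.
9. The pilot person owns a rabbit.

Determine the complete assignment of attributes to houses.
Solution:

House | Pet | Job | Color | Hobby
---------------------------------
  1   | cat | nurse | black | gardening
  2   | hamster | chef | white | cooking
  3   | dog | writer | brown | reading
  4   | rabbit | pilot | gray | painting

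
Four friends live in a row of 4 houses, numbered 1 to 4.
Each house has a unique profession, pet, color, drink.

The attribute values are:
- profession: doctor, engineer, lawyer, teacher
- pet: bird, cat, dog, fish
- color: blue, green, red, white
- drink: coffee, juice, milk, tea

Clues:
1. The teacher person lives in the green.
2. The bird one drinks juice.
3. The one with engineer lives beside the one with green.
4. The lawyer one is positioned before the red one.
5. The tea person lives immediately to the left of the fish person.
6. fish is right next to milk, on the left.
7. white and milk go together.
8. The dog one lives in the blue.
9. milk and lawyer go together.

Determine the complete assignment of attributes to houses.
Solution:

House | Profession | Pet | Color | Drink
----------------------------------------
  1   | engineer | dog | blue | tea
  2   | teacher | fish | green | coffee
  3   | lawyer | cat | white | milk
  4   | doctor | bird | red | juice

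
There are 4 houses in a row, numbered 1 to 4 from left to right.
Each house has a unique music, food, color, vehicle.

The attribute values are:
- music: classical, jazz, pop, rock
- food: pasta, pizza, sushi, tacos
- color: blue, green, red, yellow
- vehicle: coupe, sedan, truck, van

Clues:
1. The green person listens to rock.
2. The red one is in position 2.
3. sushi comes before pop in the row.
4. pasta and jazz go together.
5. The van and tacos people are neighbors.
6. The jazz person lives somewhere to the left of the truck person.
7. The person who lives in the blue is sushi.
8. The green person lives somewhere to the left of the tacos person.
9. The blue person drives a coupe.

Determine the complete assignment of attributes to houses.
Solution:

House | Music | Food | Color | Vehicle
--------------------------------------
  1   | classical | sushi | blue | coupe
  2   | jazz | pasta | red | sedan
  3   | rock | pizza | green | van
  4   | pop | tacos | yellow | truck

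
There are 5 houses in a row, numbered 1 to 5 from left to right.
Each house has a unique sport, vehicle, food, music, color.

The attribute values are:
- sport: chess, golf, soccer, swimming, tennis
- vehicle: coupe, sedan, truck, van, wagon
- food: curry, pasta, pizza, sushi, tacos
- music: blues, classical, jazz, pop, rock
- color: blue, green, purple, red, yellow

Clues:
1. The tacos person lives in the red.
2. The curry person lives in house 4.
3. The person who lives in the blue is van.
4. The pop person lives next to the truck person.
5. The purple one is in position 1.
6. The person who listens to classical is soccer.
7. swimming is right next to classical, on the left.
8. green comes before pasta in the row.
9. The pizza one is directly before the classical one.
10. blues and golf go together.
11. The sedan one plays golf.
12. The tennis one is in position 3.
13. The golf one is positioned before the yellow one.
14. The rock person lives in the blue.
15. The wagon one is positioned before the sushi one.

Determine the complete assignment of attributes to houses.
Solution:

House | Sport | Vehicle | Food | Music | Color
----------------------------------------------
  1   | swimming | wagon | pizza | pop | purple
  2   | soccer | truck | tacos | classical | red
  3   | tennis | van | sushi | rock | blue
  4   | golf | sedan | curry | blues | green
  5   | chess | coupe | pasta | jazz | yellow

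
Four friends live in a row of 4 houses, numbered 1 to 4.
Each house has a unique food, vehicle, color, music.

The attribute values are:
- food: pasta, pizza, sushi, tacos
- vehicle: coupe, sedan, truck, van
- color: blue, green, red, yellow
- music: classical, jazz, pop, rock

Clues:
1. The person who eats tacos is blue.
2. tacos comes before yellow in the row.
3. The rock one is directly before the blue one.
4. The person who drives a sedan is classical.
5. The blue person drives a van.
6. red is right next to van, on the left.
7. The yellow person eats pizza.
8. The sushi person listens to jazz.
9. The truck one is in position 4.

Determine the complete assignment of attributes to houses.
Solution:

House | Food | Vehicle | Color | Music
--------------------------------------
  1   | pasta | coupe | red | rock
  2   | tacos | van | blue | pop
  3   | pizza | sedan | yellow | classical
  4   | sushi | truck | green | jazz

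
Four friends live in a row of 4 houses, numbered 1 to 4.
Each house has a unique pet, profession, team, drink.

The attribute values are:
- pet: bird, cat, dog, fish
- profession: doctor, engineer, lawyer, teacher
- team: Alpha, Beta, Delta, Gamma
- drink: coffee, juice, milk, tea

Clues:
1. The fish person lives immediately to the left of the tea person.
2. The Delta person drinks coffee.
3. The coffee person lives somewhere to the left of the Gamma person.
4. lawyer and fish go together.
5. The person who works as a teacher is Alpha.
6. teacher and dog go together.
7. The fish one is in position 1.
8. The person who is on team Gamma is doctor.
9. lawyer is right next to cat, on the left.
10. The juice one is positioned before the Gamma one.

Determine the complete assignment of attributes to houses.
Solution:

House | Pet | Profession | Team | Drink
---------------------------------------
  1   | fish | lawyer | Delta | coffee
  2   | cat | engineer | Beta | tea
  3   | dog | teacher | Alpha | juice
  4   | bird | doctor | Gamma | milk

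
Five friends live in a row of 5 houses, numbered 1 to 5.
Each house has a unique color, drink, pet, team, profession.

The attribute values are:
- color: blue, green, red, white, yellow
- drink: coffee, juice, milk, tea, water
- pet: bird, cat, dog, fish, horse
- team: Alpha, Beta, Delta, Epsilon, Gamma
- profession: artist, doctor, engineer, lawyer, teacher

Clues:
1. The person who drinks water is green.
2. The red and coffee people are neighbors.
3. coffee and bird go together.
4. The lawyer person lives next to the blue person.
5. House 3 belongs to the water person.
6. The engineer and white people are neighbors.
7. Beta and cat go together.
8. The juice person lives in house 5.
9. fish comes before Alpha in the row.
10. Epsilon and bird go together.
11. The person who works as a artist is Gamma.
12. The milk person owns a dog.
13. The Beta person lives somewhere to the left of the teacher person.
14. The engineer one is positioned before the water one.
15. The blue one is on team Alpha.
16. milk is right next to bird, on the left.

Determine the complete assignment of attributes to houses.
Solution:

House | Color | Drink | Pet | Team | Profession
-----------------------------------------------
  1   | red | milk | dog | Delta | engineer
  2   | white | coffee | bird | Epsilon | doctor
  3   | green | water | fish | Gamma | artist
  4   | yellow | tea | cat | Beta | lawyer
  5   | blue | juice | horse | Alpha | teacher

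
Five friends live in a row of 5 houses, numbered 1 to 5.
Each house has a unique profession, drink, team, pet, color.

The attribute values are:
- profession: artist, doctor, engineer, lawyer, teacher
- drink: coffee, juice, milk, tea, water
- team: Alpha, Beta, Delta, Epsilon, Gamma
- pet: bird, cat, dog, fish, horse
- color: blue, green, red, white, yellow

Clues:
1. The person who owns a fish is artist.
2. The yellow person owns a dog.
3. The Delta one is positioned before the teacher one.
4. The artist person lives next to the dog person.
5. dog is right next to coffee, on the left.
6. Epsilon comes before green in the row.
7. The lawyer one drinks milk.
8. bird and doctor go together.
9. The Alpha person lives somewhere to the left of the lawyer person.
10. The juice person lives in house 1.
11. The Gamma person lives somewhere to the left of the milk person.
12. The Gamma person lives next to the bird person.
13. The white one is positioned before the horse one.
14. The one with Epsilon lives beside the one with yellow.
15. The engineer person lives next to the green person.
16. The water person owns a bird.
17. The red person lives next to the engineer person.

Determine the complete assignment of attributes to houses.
Solution:

House | Profession | Drink | Team | Pet | Color
-----------------------------------------------
  1   | artist | juice | Epsilon | fish | red
  2   | engineer | tea | Delta | dog | yellow
  3   | teacher | coffee | Gamma | cat | green
  4   | doctor | water | Alpha | bird | white
  5   | lawyer | milk | Beta | horse | blue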